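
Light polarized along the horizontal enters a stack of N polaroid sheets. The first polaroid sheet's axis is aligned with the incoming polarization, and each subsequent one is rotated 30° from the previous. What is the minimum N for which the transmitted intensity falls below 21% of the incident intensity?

First polarizer is aligned with the polarization: full transmission.
Each further stage multiplies by cos²(30°) = 0.75.
After N polarizers: T = 0.75^(N−1). Require T < 0.21 ⇒ N−1 > ln(0.21)/ln(0.75) = 5.42, so N−1 ≥ 6 and N = 7.
Check: N=7 gives T = 0.178 < 0.21; N=6 gives T = 0.2373.

N = 7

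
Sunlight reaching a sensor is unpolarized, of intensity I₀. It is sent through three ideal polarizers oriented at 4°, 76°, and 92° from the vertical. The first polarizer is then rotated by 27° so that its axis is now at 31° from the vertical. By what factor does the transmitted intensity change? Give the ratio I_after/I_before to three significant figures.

Before rotation:
Unpolarized light through the first polarizer → I₁ = ½ I₀, now polarized at 4°.
I₂ = I₁ cos²(76° − 4°) = 0.5 I₀ · cos²(72°) = 0.04775 I₀.
I₃ = I₂ cos²(92° − 76°) = 0.04775 I₀ · cos²(16°) = 0.04412 I₀.
After rotation:
Unpolarized light through the first polarizer → I₁ = ½ I₀, now polarized at 31°.
I₂ = I₁ cos²(76° − 31°) = 0.5 I₀ · cos²(45°) = 0.25 I₀.
I₃ = I₂ cos²(92° − 76°) = 0.25 I₀ · cos²(16°) = 0.231 I₀.
Ratio = 0.231 / 0.04412 = 5.236.

I_new/I_old ≈ 5.24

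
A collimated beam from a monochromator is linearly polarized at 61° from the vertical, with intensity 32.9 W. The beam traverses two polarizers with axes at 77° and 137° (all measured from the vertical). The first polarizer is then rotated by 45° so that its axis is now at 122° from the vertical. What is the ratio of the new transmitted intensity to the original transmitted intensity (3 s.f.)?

Before rotation:
I₁ = I₀ cos²(77° − 61°) = I₀ cos²(16°) = 0.924 I₀.
I₂ = I₁ cos²(137° − 77°) = 0.924 I₀ · cos²(60°) = 0.231 I₀.
After rotation:
I₁ = I₀ cos²(122° − 61°) = I₀ cos²(61°) = 0.235 I₀.
I₂ = I₁ cos²(137° − 122°) = 0.235 I₀ · cos²(15°) = 0.2193 I₀.
Ratio = 0.2193 / 0.231 = 0.9493.

I_new/I_old ≈ 0.949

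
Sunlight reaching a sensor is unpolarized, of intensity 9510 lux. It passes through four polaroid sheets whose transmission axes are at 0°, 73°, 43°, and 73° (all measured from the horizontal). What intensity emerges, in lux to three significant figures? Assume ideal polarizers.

Unpolarized light through the first polarizer → I₁ = 9510 lux/2 = 4755 lux, polarized at 0°.
I₂ = I₁ · cos²(73°) = 4755 · 0.08548 = 406.5 lux.
I₃ = I₂ · cos²(30°) = 406.5 · 0.75 = 304.8 lux.
I₄ = I₃ · cos²(30°) = 304.8 · 0.75 = 228.6 lux.

I ≈ 229 lux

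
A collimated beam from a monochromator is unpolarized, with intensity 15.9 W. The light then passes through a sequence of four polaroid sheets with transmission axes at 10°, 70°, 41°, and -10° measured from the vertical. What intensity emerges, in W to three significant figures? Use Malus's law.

I ≈ 0.602 W

Unpolarized light through the first polarizer → I₁ = 15.9 W/2 = 7.95 W, polarized at 10°.
I₂ = I₁ · cos²(60°) = 7.95 · 0.25 = 1.988 W.
I₃ = I₂ · cos²(29°) = 1.988 · 0.765 = 1.52 W.
I₄ = I₃ · cos²(51°) = 1.52 · 0.396 = 0.6021 W.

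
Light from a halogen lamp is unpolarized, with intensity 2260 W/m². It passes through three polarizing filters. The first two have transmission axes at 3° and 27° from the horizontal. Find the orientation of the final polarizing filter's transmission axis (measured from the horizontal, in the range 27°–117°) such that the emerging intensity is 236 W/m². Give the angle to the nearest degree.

Unpolarized light through the first polarizer → I₁ = ½ I₀, now polarized at 3°.
I₂ = I₁ cos²(27° − 3°) = 0.5 I₀ · cos²(24°) = 0.4173 I₀.
Target fraction: 236 / 2260 W/m² = 0.1044 of I₀.
Need I₃/I₀ = 0.1044, so cos²(θ − 27°) = 0.1044 / 0.4173 = 0.2502.
θ − 27° = arccos(√0.2502) = 60.0°, giving θ ≈ 27 + 60.0 = 87.0°.

θ ≈ 87°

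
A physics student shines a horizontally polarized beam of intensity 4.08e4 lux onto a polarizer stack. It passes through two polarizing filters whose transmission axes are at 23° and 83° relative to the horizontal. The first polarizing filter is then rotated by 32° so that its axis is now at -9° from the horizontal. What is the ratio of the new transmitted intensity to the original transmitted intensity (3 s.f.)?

I_new/I_old ≈ 0.00561

Before rotation:
By Malus's law, I₁ = I₀ cos²(23° − 0°) = I₀ cos²(23°) = 0.8473 I₀.
I₂ = I₁ cos²(83° − 23°) = 0.8473 I₀ · cos²(60°) = 0.2118 I₀.
After rotation:
I₁ = I₀ cos²(-9° − 0°) = I₀ cos²(9°) = 0.9755 I₀.
Angle between axes 1 and 2: 88°. I₂ = 0.9755 I₀ · cos²(88°) = 0.001188 I₀.
Ratio = 0.001188 / 0.2118 = 0.005609.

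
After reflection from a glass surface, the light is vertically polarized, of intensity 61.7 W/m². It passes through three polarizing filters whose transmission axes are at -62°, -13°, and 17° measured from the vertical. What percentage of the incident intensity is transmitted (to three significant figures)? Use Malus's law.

By Malus's law, I₁ = 61.7 W/m² · cos²(62°) = 13.6 W/m².
I₂ = I₁ · cos²(49°) = 13.6 · 0.4304 = 5.853 W/m².
I₃ = I₂ · cos²(30°) = 5.853 · 0.75 = 4.39 W/m².
That is 7.115% of the incident intensity.

≈ 7.11%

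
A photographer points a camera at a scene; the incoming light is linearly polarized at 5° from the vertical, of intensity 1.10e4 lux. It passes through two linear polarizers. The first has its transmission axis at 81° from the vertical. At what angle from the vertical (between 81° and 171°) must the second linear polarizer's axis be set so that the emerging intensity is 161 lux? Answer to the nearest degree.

By Malus's law, I₁ = I₀ cos²(81° − 5°) = I₀ cos²(76°) = 0.05853 I₀.
Target fraction: 161 / 1.10e4 lux = 0.01464 of I₀.
Need I₂/I₀ = 0.01464, so cos²(θ − 81°) = 0.01464 / 0.05853 = 0.2501.
θ − 81° = arccos(√0.2501) = 60.0°, giving θ ≈ 81 + 60.0 = 141.0°.

θ ≈ 141°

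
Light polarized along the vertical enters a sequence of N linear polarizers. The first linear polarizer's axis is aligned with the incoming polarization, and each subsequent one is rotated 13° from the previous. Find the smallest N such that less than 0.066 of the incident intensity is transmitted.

N = 54

First polarizer is aligned with the polarization: full transmission.
Each further stage multiplies by cos²(13°) = 0.9494.
After N polarizers: T = 0.9494^(N−1). Require T < 0.066 ⇒ N−1 > ln(0.066)/ln(0.9494) = 52.34, so N−1 ≥ 53 and N = 54.
Check: N=54 gives T = 0.06379 < 0.066; N=53 gives T = 0.06719.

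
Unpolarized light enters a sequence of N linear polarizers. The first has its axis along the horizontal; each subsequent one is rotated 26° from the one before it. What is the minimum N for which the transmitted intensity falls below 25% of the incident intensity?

First polarizer halves the unpolarized light: factor 1/2.
Each further stage multiplies by cos²(26°) = 0.8078.
After N polarizers: T = 0.5·0.8078^(N−1). Require T < 0.25 ⇒ N−1 > ln(0.25/0.5)/ln(0.8078) = 3.25, so N−1 ≥ 4 and N = 5.
Check: N=5 gives T = 0.2129 < 0.25; N=4 gives T = 0.2636.

N = 5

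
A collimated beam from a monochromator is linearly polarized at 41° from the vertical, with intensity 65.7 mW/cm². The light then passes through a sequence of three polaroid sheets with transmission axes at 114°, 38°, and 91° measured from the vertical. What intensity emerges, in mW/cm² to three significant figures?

I ≈ 0.119 mW/cm²

By Malus's law, I₁ = 65.7 mW/cm² · cos²(73°) = 5.616 mW/cm².
I₂ = I₁ · cos²(76°) = 5.616 · 0.05853 = 0.3287 mW/cm².
I₃ = I₂ · cos²(53°) = 0.3287 · 0.3622 = 0.119 mW/cm².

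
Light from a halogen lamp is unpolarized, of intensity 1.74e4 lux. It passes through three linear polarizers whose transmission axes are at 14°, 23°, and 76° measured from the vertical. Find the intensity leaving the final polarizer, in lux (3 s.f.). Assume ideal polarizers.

Unpolarized light through the first polarizer → I₁ = 1.74e4 lux/2 = 8700 lux, polarized at 14°.
I₂ = I₁ · cos²(9°) = 8700 · 0.9755 = 8487 lux.
I₃ = I₂ · cos²(53°) = 8487 · 0.3622 = 3074 lux.

I ≈ 3070 lux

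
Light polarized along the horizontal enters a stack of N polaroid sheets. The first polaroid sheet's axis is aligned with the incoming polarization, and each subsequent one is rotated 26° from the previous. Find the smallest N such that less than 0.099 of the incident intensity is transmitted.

First polarizer is aligned with the polarization: full transmission.
Each further stage multiplies by cos²(26°) = 0.8078.
After N polarizers: T = 0.8078^(N−1). Require T < 0.099 ⇒ N−1 > ln(0.099)/ln(0.8078) = 10.84, so N−1 ≥ 11 and N = 12.
Check: N=12 gives T = 0.09561 < 0.099; N=11 gives T = 0.1184.

N = 12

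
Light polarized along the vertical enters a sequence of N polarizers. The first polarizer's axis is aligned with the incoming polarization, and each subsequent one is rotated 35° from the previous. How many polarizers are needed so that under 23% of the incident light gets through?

N = 5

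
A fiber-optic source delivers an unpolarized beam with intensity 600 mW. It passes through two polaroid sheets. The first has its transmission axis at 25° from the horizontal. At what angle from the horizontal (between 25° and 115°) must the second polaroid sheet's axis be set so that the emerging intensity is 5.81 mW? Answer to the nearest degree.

Unpolarized light through the first polarizer → I₁ = ½ I₀, now polarized at 25°.
Target fraction: 5.81 / 600 mW = 0.009683 of I₀.
Need I₂/I₀ = 0.009683, so cos²(θ − 25°) = 0.009683 / 0.5 = 0.01937.
θ − 25° = arccos(√0.01937) = 82.0°, giving θ ≈ 25 + 82.0 = 107.0°.

θ ≈ 107°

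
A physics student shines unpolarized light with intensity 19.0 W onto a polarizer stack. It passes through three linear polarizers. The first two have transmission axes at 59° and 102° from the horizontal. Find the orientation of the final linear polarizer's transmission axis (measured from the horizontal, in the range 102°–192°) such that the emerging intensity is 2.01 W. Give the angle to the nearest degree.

Unpolarized light through the first polarizer → I₁ = ½ I₀, now polarized at 59°.
I₂ = I₁ cos²(102° − 59°) = 0.5 I₀ · cos²(43°) = 0.2674 I₀.
Target fraction: 2.01 / 19.0 W = 0.1058 of I₀.
Need I₃/I₀ = 0.1058, so cos²(θ − 102°) = 0.1058 / 0.2674 = 0.3956.
θ − 102° = arccos(√0.3956) = 51.0°, giving θ ≈ 102 + 51.0 = 153.0°.

θ ≈ 153°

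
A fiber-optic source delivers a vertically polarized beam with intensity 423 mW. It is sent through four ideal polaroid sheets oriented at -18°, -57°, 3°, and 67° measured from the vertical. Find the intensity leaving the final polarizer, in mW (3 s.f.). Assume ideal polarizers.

By Malus's law, I₁ = 423 mW · cos²(18°) = 382.6 mW.
I₂ = I₁ · cos²(39°) = 382.6 · 0.604 = 231.1 mW.
I₃ = I₂ · cos²(60°) = 231.1 · 0.25 = 57.77 mW.
I₄ = I₃ · cos²(64°) = 57.77 · 0.1922 = 11.1 mW.

I ≈ 11.1 mW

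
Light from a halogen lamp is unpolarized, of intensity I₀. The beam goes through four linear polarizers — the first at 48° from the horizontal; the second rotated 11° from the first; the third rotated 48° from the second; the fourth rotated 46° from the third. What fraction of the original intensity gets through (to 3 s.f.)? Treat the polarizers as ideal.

≈ 0.104 I₀

Unpolarized light through the first polarizer → I₁ = ½ I₀, now polarized at 48°.
I₂ = I₁ cos²(11°) = 0.5 · 0.9636 I₀ = 0.4818 I₀.
I₃ = I₂ cos²(48°) = 0.4818 · 0.4477 I₀ = 0.2157 I₀.
I₄ = I₃ cos²(46°) = 0.2157 · 0.4826 I₀ = 0.1041 I₀.
Transmitted fraction = 0.1041.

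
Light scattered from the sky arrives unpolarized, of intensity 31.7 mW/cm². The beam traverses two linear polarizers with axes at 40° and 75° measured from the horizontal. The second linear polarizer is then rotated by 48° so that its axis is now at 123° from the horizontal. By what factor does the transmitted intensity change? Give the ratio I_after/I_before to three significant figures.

I_new/I_old ≈ 0.0221

Before rotation:
Unpolarized light through the first polarizer → I₁ = ½ I₀, now polarized at 40°.
I₂ = I₁ cos²(75° − 40°) = 0.5 I₀ · cos²(35°) = 0.3355 I₀.
After rotation:
Unpolarized light through the first polarizer → I₁ = ½ I₀, now polarized at 40°.
I₂ = I₁ cos²(123° − 40°) = 0.5 I₀ · cos²(83°) = 0.007426 I₀.
Ratio = 0.007426 / 0.3355 = 0.02213.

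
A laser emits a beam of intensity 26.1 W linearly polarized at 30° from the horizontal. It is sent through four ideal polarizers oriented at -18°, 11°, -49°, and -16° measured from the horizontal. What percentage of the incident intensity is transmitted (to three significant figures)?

I₁ = 26.1 W · cos²(48°) = 11.69 W.
I₂ = I₁ · cos²(29°) = 11.69 · 0.765 = 8.939 W.
I₃ = I₂ · cos²(60°) = 8.939 · 0.25 = 2.235 W.
I₄ = I₃ · cos²(33°) = 2.235 · 0.7034 = 1.572 W.
That is 6.023% of the incident intensity.

≈ 6.02%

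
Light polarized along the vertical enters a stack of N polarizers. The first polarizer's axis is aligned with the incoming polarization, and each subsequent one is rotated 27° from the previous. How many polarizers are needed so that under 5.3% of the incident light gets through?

First polarizer is aligned with the polarization: full transmission.
Each further stage multiplies by cos²(27°) = 0.7939.
After N polarizers: T = 0.7939^(N−1). Require T < 0.053 ⇒ N−1 > ln(0.053)/ln(0.7939) = 12.73, so N−1 ≥ 13 and N = 14.
Check: N=14 gives T = 0.04976 < 0.053; N=13 gives T = 0.06268.

N = 14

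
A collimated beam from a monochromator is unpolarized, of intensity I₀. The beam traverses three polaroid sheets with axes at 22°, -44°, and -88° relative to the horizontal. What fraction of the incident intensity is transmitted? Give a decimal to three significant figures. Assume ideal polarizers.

Unpolarized light through the first polarizer → I₁ = ½ I₀, now polarized at 22°.
I₂ = I₁ cos²(-44° − 22°) = 0.5 I₀ · cos²(66°) = 0.08272 I₀.
I₃ = I₂ cos²(-88° + 44°) = 0.08272 I₀ · cos²(44°) = 0.0428 I₀.
Transmitted fraction = 0.0428.

≈ 0.0428 I₀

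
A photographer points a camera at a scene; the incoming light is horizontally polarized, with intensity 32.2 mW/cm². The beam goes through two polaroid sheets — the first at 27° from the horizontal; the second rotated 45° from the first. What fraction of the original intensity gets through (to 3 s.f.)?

I/I₀ ≈ 0.397

I₁ = 32.2 mW/cm² · cos²(27°) = 25.56 mW/cm².
I₂ = I₁ · cos²(45°) = 25.56 · 0.5 = 12.78 mW/cm².
Transmitted fraction = 0.3969.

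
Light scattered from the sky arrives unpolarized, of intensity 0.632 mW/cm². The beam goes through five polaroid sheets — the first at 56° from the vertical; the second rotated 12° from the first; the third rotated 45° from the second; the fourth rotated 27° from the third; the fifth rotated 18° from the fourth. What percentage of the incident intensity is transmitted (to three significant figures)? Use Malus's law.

Unpolarized light through the first polarizer → I₁ = 0.632 mW/cm²/2 = 0.316 mW/cm², polarized at 56°.
I₂ = I₁ · cos²(12°) = 0.316 · 0.9568 = 0.3023 mW/cm².
I₃ = I₂ · cos²(45°) = 0.3023 · 0.5 = 0.1512 mW/cm².
I₄ = I₃ · cos²(27°) = 0.1512 · 0.7939 = 0.12 mW/cm².
I₅ = I₄ · cos²(18°) = 0.12 · 0.9045 = 0.1086 mW/cm².
That is 17.18% of the incident intensity.

≈ 17.2%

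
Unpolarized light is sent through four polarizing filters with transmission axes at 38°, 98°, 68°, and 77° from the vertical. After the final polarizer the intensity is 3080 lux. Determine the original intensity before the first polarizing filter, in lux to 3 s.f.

I₀ ≈ 3.37e4 lux

Unpolarized light through the first polarizer → I₁ = ½ I₀, now polarized at 38°.
I₂ = I₁ cos²(98° − 38°) = 0.5 I₀ · cos²(60°) = 0.125 I₀.
I₃ = I₂ cos²(68° − 98°) = 0.125 I₀ · cos²(30°) = 0.09375 I₀.
I₄ = I₃ cos²(77° − 68°) = 0.09375 I₀ · cos²(9°) = 0.09146 I₀.
So 3080 lux = 0.09146 I₀, giving I₀ = 3080/0.09146 = 3.368e+04 lux.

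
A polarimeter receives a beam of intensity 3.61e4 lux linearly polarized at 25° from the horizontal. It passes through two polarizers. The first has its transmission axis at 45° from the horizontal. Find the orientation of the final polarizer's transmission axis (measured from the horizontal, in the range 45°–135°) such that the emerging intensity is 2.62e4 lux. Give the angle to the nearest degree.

I₁ = I₀ cos²(45° − 25°) = I₀ cos²(20°) = 0.883 I₀.
Target fraction: 2.62e4 / 3.61e4 lux = 0.7258 of I₀.
Need I₂/I₀ = 0.7258, so cos²(θ − 45°) = 0.7258 / 0.883 = 0.8219.
θ − 45° = arccos(√0.8219) = 25.0°, giving θ ≈ 45 + 25.0 = 70.0°.

θ ≈ 70°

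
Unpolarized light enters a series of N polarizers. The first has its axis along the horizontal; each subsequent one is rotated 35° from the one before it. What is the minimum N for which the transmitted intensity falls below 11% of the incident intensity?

First polarizer halves the unpolarized light: factor 1/2.
Each further stage multiplies by cos²(35°) = 0.671.
After N polarizers: T = 0.5·0.671^(N−1). Require T < 0.11 ⇒ N−1 > ln(0.11/0.5)/ln(0.671) = 3.80, so N−1 ≥ 4 and N = 5.
Check: N=5 gives T = 0.1014 < 0.11; N=4 gives T = 0.1511.

N = 5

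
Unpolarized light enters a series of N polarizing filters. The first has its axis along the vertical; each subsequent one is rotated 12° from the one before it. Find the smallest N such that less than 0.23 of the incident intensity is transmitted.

N = 19

First polarizer halves the unpolarized light: factor 1/2.
Each further stage multiplies by cos²(12°) = 0.9568.
After N polarizers: T = 0.5·0.9568^(N−1). Require T < 0.23 ⇒ N−1 > ln(0.23/0.5)/ln(0.9568) = 17.57, so N−1 ≥ 18 and N = 19.
Check: N=19 gives T = 0.2257 < 0.23; N=18 gives T = 0.2359.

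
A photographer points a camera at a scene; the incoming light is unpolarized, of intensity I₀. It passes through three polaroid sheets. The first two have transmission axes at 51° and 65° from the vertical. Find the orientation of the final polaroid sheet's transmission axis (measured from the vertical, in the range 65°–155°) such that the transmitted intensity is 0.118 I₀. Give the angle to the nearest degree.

θ ≈ 125°

Unpolarized light through the first polarizer → I₁ = ½ I₀, now polarized at 51°.
I₂ = I₁ cos²(65° − 51°) = 0.5 I₀ · cos²(14°) = 0.4707 I₀.
Need I₃/I₀ = 0.118, so cos²(θ − 65°) = 0.118 / 0.4707 = 0.2507.
θ − 65° = arccos(√0.2507) = 60.0°, giving θ ≈ 65 + 60.0 = 125.0°.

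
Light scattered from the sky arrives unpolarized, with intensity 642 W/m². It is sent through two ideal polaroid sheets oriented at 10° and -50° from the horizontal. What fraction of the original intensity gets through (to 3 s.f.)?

I/I₀ ≈ 0.125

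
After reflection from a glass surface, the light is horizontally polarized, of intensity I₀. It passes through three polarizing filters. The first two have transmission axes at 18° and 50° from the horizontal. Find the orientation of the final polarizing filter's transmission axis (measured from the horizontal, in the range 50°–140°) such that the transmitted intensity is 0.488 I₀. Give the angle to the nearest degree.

By Malus's law, I₁ = I₀ cos²(18° − 0°) = I₀ cos²(18°) = 0.9045 I₀.
I₂ = I₁ cos²(50° − 18°) = 0.9045 I₀ · cos²(32°) = 0.6505 I₀.
Need I₃/I₀ = 0.488, so cos²(θ − 50°) = 0.488 / 0.6505 = 0.7502.
θ − 50° = arccos(√0.7502) = 30.0°, giving θ ≈ 50 + 30.0 = 80.0°.

θ ≈ 80°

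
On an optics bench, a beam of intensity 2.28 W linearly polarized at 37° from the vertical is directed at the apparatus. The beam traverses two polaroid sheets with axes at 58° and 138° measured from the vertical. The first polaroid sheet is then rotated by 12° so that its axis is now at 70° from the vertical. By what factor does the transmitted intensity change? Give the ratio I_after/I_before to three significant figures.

I_new/I_old ≈ 3.76

Before rotation:
By Malus's law, I₁ = I₀ cos²(58° − 37°) = I₀ cos²(21°) = 0.8716 I₀.
I₂ = I₁ cos²(138° − 58°) = 0.8716 I₀ · cos²(80°) = 0.02628 I₀.
After rotation:
I₁ = I₀ cos²(70° − 37°) = I₀ cos²(33°) = 0.7034 I₀.
I₂ = I₁ cos²(138° − 70°) = 0.7034 I₀ · cos²(68°) = 0.0987 I₀.
Ratio = 0.0987 / 0.02628 = 3.756.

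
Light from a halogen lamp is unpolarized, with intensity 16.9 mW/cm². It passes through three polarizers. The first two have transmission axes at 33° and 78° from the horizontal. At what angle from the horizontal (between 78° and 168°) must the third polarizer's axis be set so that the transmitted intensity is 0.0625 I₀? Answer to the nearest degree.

θ ≈ 138°

Unpolarized light through the first polarizer → I₁ = ½ I₀, now polarized at 33°.
I₂ = I₁ cos²(78° − 33°) = 0.5 I₀ · cos²(45°) = 0.25 I₀.
Need I₃/I₀ = 0.0625, so cos²(θ − 78°) = 0.0625 / 0.25 = 0.25.
θ − 78° = arccos(√0.25) = 60.0°, giving θ ≈ 78 + 60.0 = 138.0°.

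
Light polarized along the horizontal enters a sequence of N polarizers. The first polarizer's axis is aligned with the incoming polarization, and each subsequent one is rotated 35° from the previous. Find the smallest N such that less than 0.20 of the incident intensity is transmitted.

N = 6

First polarizer is aligned with the polarization: full transmission.
Each further stage multiplies by cos²(35°) = 0.671.
After N polarizers: T = 0.671^(N−1). Require T < 0.20 ⇒ N−1 > ln(0.20)/ln(0.671) = 4.03, so N−1 ≥ 5 and N = 6.
Check: N=6 gives T = 0.136 < 0.20; N=5 gives T = 0.2027.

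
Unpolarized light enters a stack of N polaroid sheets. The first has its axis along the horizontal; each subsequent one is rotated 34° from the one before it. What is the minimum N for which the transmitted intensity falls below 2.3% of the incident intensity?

N = 10

First polarizer halves the unpolarized light: factor 1/2.
Each further stage multiplies by cos²(34°) = 0.6873.
After N polarizers: T = 0.5·0.6873^(N−1). Require T < 0.023 ⇒ N−1 > ln(0.023/0.5)/ln(0.6873) = 8.21, so N−1 ≥ 9 and N = 10.
Check: N=10 gives T = 0.01711 < 0.023; N=9 gives T = 0.0249.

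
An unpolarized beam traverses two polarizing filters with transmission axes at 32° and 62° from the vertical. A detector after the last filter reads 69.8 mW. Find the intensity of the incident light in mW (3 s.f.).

Unpolarized light through the first polarizer → I₁ = ½ I₀, now polarized at 32°.
I₂ = I₁ cos²(62° − 32°) = 0.5 I₀ · cos²(30°) = 0.375 I₀.
So 69.8 mW = 0.375 I₀, giving I₀ = 69.8/0.375 = 186.1 mW.

I₀ ≈ 186 mW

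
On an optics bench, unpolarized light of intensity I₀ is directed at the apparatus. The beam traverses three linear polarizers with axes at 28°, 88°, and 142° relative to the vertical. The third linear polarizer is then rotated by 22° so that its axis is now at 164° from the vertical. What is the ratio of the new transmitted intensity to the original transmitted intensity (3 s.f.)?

I_new/I_old ≈ 0.169

Before rotation:
Unpolarized light through the first polarizer → I₁ = ½ I₀, now polarized at 28°.
I₂ = I₁ cos²(88° − 28°) = 0.5 I₀ · cos²(60°) = 0.125 I₀.
I₃ = I₂ cos²(142° − 88°) = 0.125 I₀ · cos²(54°) = 0.04319 I₀.
After rotation:
Unpolarized light through the first polarizer → I₁ = ½ I₀, now polarized at 28°.
I₂ = I₁ cos²(88° − 28°) = 0.5 I₀ · cos²(60°) = 0.125 I₀.
I₃ = I₂ cos²(164° − 88°) = 0.125 I₀ · cos²(76°) = 0.007316 I₀.
Ratio = 0.007316 / 0.04319 = 0.1694.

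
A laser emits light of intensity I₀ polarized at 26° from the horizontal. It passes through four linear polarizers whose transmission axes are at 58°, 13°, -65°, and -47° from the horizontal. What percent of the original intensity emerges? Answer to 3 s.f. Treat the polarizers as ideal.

≈ 1.41%

By Malus's law, I₁ = I₀ cos²(58° − 26°) = I₀ cos²(32°) = 0.7192 I₀.
I₂ = I₁ cos²(13° − 58°) = 0.7192 I₀ · cos²(45°) = 0.3596 I₀.
I₃ = I₂ cos²(-65° − 13°) = 0.3596 I₀ · cos²(78°) = 0.01554 I₀.
I₄ = I₃ cos²(-47° + 65°) = 0.01554 I₀ · cos²(18°) = 0.01406 I₀.
That is 1.406% of the incident intensity.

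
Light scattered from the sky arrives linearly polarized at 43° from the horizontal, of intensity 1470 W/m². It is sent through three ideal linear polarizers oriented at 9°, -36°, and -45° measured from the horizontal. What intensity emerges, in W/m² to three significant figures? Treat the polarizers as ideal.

By Malus's law, I₁ = 1470 W/m² · cos²(34°) = 1010 W/m².
I₂ = I₁ · cos²(45°) = 1010 · 0.5 = 505.2 W/m².
I₃ = I₂ · cos²(9°) = 505.2 · 0.9755 = 492.8 W/m².

I ≈ 493 W/m²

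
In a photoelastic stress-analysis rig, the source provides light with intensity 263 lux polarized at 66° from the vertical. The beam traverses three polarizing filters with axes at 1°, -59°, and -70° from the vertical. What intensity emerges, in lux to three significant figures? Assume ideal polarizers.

By Malus's law, I₁ = 263 lux · cos²(65°) = 46.97 lux.
I₂ = I₁ · cos²(60°) = 46.97 · 0.25 = 11.74 lux.
I₃ = I₂ · cos²(11°) = 11.74 · 0.9636 = 11.32 lux.

I ≈ 11.3 lux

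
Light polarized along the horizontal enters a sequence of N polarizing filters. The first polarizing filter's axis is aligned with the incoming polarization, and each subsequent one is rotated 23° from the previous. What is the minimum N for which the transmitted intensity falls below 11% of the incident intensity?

First polarizer is aligned with the polarization: full transmission.
Each further stage multiplies by cos²(23°) = 0.8473.
After N polarizers: T = 0.8473^(N−1). Require T < 0.11 ⇒ N−1 > ln(0.11)/ln(0.8473) = 13.32, so N−1 ≥ 14 and N = 15.
Check: N=15 gives T = 0.09834 < 0.11; N=14 gives T = 0.1161.

N = 15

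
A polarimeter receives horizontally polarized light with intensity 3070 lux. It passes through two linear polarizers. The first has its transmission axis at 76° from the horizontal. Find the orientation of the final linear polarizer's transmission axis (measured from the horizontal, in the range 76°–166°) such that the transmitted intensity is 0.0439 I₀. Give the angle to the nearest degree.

θ ≈ 106°

I₁ = I₀ cos²(76° − 0°) = I₀ cos²(76°) = 0.05853 I₀.
Need I₂/I₀ = 0.0439, so cos²(θ − 76°) = 0.0439 / 0.05853 = 0.7501.
θ − 76° = arccos(√0.7501) = 30.0°, giving θ ≈ 76 + 30.0 = 106.0°.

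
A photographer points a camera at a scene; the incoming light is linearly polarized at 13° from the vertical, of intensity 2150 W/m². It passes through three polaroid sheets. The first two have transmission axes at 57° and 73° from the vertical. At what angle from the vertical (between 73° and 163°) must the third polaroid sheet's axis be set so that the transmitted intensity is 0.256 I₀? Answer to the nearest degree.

By Malus's law, I₁ = I₀ cos²(57° − 13°) = I₀ cos²(44°) = 0.5174 I₀.
I₂ = I₁ cos²(73° − 57°) = 0.5174 I₀ · cos²(16°) = 0.4781 I₀.
Need I₃/I₀ = 0.256, so cos²(θ − 73°) = 0.256 / 0.4781 = 0.5354.
θ − 73° = arccos(√0.5354) = 43.0°, giving θ ≈ 73 + 43.0 = 116.0°.

θ ≈ 116°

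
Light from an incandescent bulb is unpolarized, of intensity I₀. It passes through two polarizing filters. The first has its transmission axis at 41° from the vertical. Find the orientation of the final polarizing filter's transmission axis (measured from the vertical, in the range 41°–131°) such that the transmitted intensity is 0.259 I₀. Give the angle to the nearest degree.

Unpolarized light through the first polarizer → I₁ = ½ I₀, now polarized at 41°.
Need I₂/I₀ = 0.259, so cos²(θ − 41°) = 0.259 / 0.5 = 0.518.
θ − 41° = arccos(√0.518) = 44.0°, giving θ ≈ 41 + 44.0 = 85.0°.

θ ≈ 85°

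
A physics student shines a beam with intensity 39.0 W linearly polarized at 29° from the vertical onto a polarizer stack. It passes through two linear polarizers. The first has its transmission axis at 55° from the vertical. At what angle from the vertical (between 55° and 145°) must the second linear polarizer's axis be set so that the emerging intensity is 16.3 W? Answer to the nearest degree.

I₁ = I₀ cos²(55° − 29°) = I₀ cos²(26°) = 0.8078 I₀.
Target fraction: 16.3 / 39.0 W = 0.4179 of I₀.
Need I₂/I₀ = 0.4179, so cos²(θ − 55°) = 0.4179 / 0.8078 = 0.5174.
θ − 55° = arccos(√0.5174) = 44.0°, giving θ ≈ 55 + 44.0 = 99.0°.

θ ≈ 99°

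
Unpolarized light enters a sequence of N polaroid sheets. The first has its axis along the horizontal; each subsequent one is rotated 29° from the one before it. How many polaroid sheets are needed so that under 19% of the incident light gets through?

First polarizer halves the unpolarized light: factor 1/2.
Each further stage multiplies by cos²(29°) = 0.765.
After N polarizers: T = 0.5·0.765^(N−1). Require T < 0.19 ⇒ N−1 > ln(0.19/0.5)/ln(0.765) = 3.61, so N−1 ≥ 4 and N = 5.
Check: N=5 gives T = 0.1712 < 0.19; N=4 gives T = 0.2238.

N = 5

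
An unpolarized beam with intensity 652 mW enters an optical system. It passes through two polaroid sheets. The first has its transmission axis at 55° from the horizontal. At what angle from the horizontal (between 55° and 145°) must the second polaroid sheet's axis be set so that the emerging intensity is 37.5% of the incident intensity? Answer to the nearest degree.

θ ≈ 85°

Unpolarized light through the first polarizer → I₁ = ½ I₀, now polarized at 55°.
Need I₂/I₀ = 0.375, so cos²(θ − 55°) = 0.375 / 0.5 = 0.75.
θ − 55° = arccos(√0.75) = 30.0°, giving θ ≈ 55 + 30.0 = 85.0°.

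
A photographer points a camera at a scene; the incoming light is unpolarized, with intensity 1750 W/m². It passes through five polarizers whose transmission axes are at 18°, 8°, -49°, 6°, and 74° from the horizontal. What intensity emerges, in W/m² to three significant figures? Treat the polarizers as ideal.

Unpolarized light through the first polarizer → I₁ = 1750 W/m²/2 = 875 W/m², polarized at 18°.
I₂ = I₁ · cos²(10°) = 875 · 0.9698 = 848.6 W/m².
I₃ = I₂ · cos²(57°) = 848.6 · 0.2966 = 251.7 W/m².
I₄ = I₃ · cos²(55°) = 251.7 · 0.329 = 82.82 W/m².
I₅ = I₄ · cos²(68°) = 82.82 · 0.1403 = 11.62 W/m².

I ≈ 11.6 W/m²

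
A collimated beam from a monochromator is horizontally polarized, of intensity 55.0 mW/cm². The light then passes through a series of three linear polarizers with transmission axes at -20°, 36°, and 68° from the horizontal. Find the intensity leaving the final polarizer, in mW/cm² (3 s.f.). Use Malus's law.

I ≈ 10.9 mW/cm²

By Malus's law, I₁ = 55.0 mW/cm² · cos²(20°) = 48.57 mW/cm².
I₂ = I₁ · cos²(56°) = 48.57 · 0.3127 = 15.19 mW/cm².
I₃ = I₂ · cos²(32°) = 15.19 · 0.7192 = 10.92 mW/cm².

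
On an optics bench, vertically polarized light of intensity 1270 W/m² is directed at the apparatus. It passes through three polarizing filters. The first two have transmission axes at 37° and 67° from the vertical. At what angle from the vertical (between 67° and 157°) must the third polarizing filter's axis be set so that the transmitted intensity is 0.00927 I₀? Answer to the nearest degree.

θ ≈ 149°

By Malus's law, I₁ = I₀ cos²(37° − 0°) = I₀ cos²(37°) = 0.6378 I₀.
I₂ = I₁ cos²(67° − 37°) = 0.6378 I₀ · cos²(30°) = 0.4784 I₀.
Need I₃/I₀ = 0.00927, so cos²(θ − 67°) = 0.00927 / 0.4784 = 0.01938.
θ − 67° = arccos(√0.01938) = 82.0°, giving θ ≈ 67 + 82.0 = 149.0°.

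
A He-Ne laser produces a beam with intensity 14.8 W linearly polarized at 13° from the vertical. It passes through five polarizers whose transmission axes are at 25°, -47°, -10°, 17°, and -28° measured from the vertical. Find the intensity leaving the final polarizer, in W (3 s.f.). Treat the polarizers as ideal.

I ≈ 0.342 W

I₁ = 14.8 W · cos²(12°) = 14.16 W.
I₂ = I₁ · cos²(72°) = 14.16 · 0.09549 = 1.352 W.
I₃ = I₂ · cos²(37°) = 1.352 · 0.6378 = 0.8624 W.
I₄ = I₃ · cos²(27°) = 0.8624 · 0.7939 = 0.6847 W.
I₅ = I₄ · cos²(45°) = 0.6847 · 0.5 = 0.3423 W.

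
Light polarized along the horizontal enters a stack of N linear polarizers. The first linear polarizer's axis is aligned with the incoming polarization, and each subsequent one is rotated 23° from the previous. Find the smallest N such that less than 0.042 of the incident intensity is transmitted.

N = 21

First polarizer is aligned with the polarization: full transmission.
Each further stage multiplies by cos²(23°) = 0.8473.
After N polarizers: T = 0.8473^(N−1). Require T < 0.042 ⇒ N−1 > ln(0.042)/ln(0.8473) = 19.14, so N−1 ≥ 20 and N = 21.
Check: N=21 gives T = 0.0364 < 0.042; N=20 gives T = 0.04295.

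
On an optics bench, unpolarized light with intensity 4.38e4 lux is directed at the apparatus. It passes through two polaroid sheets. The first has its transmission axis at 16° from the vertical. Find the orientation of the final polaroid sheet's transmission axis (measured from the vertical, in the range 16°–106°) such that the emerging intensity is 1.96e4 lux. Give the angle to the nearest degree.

Unpolarized light through the first polarizer → I₁ = ½ I₀, now polarized at 16°.
Target fraction: 1.96e4 / 4.38e4 lux = 0.4475 of I₀.
Need I₂/I₀ = 0.4475, so cos²(θ − 16°) = 0.4475 / 0.5 = 0.895.
θ − 16° = arccos(√0.895) = 18.9°, giving θ ≈ 16 + 18.9 = 34.9°.

θ ≈ 35°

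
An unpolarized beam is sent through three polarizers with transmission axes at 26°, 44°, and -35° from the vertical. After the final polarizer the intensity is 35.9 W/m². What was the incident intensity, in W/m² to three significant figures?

I₀ ≈ 2180 W/m²

Unpolarized light through the first polarizer → I₁ = ½ I₀, now polarized at 26°.
I₂ = I₁ cos²(44° − 26°) = 0.5 I₀ · cos²(18°) = 0.4523 I₀.
I₃ = I₂ cos²(-35° − 44°) = 0.4523 I₀ · cos²(79°) = 0.01647 I₀.
So 35.9 W/m² = 0.01647 I₀, giving I₀ = 35.9/0.01647 = 2180 W/m².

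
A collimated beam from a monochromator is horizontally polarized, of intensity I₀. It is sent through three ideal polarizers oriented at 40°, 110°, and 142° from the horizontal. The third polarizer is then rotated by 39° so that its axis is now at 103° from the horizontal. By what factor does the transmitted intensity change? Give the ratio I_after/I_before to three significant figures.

I_new/I_old ≈ 1.37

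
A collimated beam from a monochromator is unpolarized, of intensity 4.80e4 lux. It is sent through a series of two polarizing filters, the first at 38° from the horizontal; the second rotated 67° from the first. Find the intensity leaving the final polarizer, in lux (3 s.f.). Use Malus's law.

Unpolarized light through the first polarizer → I₁ = 4.80e4 lux/2 = 2.4e+04 lux, polarized at 38°.
I₂ = I₁ · cos²(67°) = 2.4e+04 · 0.1527 = 3664 lux.

I ≈ 3660 lux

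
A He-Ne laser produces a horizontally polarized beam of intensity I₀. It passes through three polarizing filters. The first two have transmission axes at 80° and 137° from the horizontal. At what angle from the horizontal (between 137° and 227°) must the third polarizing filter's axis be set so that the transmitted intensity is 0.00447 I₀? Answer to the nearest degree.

θ ≈ 182°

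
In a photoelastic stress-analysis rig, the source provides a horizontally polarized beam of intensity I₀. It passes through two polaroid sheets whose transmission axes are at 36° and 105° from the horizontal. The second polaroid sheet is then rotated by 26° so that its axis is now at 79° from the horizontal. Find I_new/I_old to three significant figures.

Before rotation:
I₁ = I₀ cos²(36° − 0°) = I₀ cos²(36°) = 0.6545 I₀.
I₂ = I₁ cos²(105° − 36°) = 0.6545 I₀ · cos²(69°) = 0.08406 I₀.
After rotation:
I₁ = I₀ cos²(36° − 0°) = I₀ cos²(36°) = 0.6545 I₀.
I₂ = I₁ cos²(79° − 36°) = 0.6545 I₀ · cos²(43°) = 0.3501 I₀.
Ratio = 0.3501 / 0.08406 = 4.165.

I_new/I_old ≈ 4.16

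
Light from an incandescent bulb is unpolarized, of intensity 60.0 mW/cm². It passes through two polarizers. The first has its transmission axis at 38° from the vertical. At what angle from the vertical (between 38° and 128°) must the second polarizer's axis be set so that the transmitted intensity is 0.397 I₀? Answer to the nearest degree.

Unpolarized light through the first polarizer → I₁ = ½ I₀, now polarized at 38°.
Need I₂/I₀ = 0.397, so cos²(θ − 38°) = 0.397 / 0.5 = 0.794.
θ − 38° = arccos(√0.794) = 27.0°, giving θ ≈ 38 + 27.0 = 65.0°.

θ ≈ 65°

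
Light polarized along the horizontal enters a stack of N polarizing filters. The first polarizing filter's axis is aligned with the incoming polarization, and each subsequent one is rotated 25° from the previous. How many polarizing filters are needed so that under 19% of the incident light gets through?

First polarizer is aligned with the polarization: full transmission.
Each further stage multiplies by cos²(25°) = 0.8214.
After N polarizers: T = 0.8214^(N−1). Require T < 0.19 ⇒ N−1 > ln(0.19)/ln(0.8214) = 8.44, so N−1 ≥ 9 and N = 10.
Check: N=10 gives T = 0.1702 < 0.19; N=9 gives T = 0.2072.

N = 10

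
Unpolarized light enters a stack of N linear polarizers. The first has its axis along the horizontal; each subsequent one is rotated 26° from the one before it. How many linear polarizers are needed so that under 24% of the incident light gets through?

First polarizer halves the unpolarized light: factor 1/2.
Each further stage multiplies by cos²(26°) = 0.8078.
After N polarizers: T = 0.5·0.8078^(N−1). Require T < 0.24 ⇒ N−1 > ln(0.24/0.5)/ln(0.8078) = 3.44, so N−1 ≥ 4 and N = 5.
Check: N=5 gives T = 0.2129 < 0.24; N=4 gives T = 0.2636.

N = 5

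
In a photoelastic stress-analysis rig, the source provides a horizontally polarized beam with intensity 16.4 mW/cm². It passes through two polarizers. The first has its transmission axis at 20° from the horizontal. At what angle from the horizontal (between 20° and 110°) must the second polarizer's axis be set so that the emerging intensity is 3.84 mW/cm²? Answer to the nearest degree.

θ ≈ 79°

I₁ = I₀ cos²(20° − 0°) = I₀ cos²(20°) = 0.883 I₀.
Target fraction: 3.84 / 16.4 mW/cm² = 0.2341 of I₀.
Need I₂/I₀ = 0.2341, so cos²(θ − 20°) = 0.2341 / 0.883 = 0.2652.
θ − 20° = arccos(√0.2652) = 59.0°, giving θ ≈ 20 + 59.0 = 79.0°.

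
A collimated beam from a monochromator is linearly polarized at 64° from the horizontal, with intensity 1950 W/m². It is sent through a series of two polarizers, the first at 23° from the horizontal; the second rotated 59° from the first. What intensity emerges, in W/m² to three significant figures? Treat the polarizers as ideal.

I ≈ 295 W/m²

I₁ = 1950 W/m² · cos²(41°) = 1111 W/m².
I₂ = I₁ · cos²(59°) = 1111 · 0.2653 = 294.6 W/m².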